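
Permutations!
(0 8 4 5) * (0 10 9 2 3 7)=(0 8 4 5 10 9 2 3 7)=[8, 1, 3, 7, 5, 10, 6, 0, 4, 2, 9]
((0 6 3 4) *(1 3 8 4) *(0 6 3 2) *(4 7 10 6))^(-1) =(0 2 1 3)(6 10 7 8)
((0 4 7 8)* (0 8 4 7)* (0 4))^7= (8)(0 7)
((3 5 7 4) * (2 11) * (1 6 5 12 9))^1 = ((1 6 5 7 4 3 12 9)(2 11))^1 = (1 6 5 7 4 3 12 9)(2 11)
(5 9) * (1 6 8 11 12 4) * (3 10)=(1 6 8 11 12 4)(3 10)(5 9)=[0, 6, 2, 10, 1, 9, 8, 7, 11, 5, 3, 12, 4]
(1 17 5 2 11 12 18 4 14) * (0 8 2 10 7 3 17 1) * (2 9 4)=(0 8 9 4 14)(2 11 12 18)(3 17 5 10 7)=[8, 1, 11, 17, 14, 10, 6, 3, 9, 4, 7, 12, 18, 13, 0, 15, 16, 5, 2]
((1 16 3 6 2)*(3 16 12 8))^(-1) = (16)(1 2 6 3 8 12)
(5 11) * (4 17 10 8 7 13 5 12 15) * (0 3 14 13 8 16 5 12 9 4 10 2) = (0 3 14 13 12 15 10 16 5 11 9 4 17 2)(7 8) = [3, 1, 0, 14, 17, 11, 6, 8, 7, 4, 16, 9, 15, 12, 13, 10, 5, 2]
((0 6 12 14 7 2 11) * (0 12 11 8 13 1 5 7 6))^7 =((1 5 7 2 8 13)(6 11 12 14))^7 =(1 5 7 2 8 13)(6 14 12 11)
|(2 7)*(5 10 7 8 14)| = |(2 8 14 5 10 7)| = 6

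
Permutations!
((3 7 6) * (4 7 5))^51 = (3 5 4 7 6)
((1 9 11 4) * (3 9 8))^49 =((1 8 3 9 11 4))^49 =(1 8 3 9 11 4)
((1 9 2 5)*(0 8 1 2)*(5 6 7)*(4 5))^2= ((0 8 1 9)(2 6 7 4 5))^2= (0 1)(2 7 5 6 4)(8 9)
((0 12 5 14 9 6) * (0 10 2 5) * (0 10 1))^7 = ((0 12 10 2 5 14 9 6 1))^7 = (0 6 14 2 12 1 9 5 10)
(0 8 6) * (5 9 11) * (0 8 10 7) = [10, 1, 2, 3, 4, 9, 8, 0, 6, 11, 7, 5] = (0 10 7)(5 9 11)(6 8)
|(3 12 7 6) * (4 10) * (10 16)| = |(3 12 7 6)(4 16 10)| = 12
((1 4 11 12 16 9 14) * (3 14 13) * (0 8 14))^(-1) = ((0 8 14 1 4 11 12 16 9 13 3))^(-1) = (0 3 13 9 16 12 11 4 1 14 8)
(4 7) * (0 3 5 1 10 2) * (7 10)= [3, 7, 0, 5, 10, 1, 6, 4, 8, 9, 2]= (0 3 5 1 7 4 10 2)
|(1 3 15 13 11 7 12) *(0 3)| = 8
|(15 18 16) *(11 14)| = 6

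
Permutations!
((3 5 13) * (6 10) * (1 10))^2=(1 6 10)(3 13 5)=((1 10 6)(3 5 13))^2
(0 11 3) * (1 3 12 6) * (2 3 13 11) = (0 2 3)(1 13 11 12 6) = [2, 13, 3, 0, 4, 5, 1, 7, 8, 9, 10, 12, 6, 11]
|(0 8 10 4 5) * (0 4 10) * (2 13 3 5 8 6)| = 8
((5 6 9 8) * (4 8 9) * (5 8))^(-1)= (9)(4 6 5)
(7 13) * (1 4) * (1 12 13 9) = (1 4 12 13 7 9) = [0, 4, 2, 3, 12, 5, 6, 9, 8, 1, 10, 11, 13, 7]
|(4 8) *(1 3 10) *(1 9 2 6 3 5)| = 10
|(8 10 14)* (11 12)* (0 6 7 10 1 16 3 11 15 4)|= 13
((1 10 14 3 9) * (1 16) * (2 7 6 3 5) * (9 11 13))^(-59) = ((1 10 14 5 2 7 6 3 11 13 9 16))^(-59) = (1 10 14 5 2 7 6 3 11 13 9 16)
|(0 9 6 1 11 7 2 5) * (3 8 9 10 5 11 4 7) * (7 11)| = 42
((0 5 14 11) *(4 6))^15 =((0 5 14 11)(4 6))^15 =(0 11 14 5)(4 6)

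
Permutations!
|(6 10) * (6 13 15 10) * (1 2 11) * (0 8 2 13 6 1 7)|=5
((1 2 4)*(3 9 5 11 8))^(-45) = (11)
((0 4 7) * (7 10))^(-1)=(0 7 10 4)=((0 4 10 7))^(-1)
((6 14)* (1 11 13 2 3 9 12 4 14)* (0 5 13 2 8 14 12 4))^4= (0 14 2 12 8 11 4 13 1 9 5 6 3)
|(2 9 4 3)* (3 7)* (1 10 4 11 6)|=9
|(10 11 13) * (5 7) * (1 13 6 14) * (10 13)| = |(1 10 11 6 14)(5 7)| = 10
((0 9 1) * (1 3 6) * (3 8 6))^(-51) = ((0 9 8 6 1))^(-51) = (0 1 6 8 9)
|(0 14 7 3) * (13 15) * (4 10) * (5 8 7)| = 6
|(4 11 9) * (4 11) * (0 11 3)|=4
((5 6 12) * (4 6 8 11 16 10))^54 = (4 16 8 12)(5 6 10 11) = ((4 6 12 5 8 11 16 10))^54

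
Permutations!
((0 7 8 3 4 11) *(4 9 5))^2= ((0 7 8 3 9 5 4 11))^2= (0 8 9 4)(3 5 11 7)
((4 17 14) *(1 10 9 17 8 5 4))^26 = ((1 10 9 17 14)(4 8 5))^26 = (1 10 9 17 14)(4 5 8)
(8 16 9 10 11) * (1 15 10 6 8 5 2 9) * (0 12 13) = [12, 15, 9, 3, 4, 2, 8, 7, 16, 6, 11, 5, 13, 0, 14, 10, 1] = (0 12 13)(1 15 10 11 5 2 9 6 8 16)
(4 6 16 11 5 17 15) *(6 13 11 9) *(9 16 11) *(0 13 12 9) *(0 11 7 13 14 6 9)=(0 14 6 7 13 11 5 17 15 4 12)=[14, 1, 2, 3, 12, 17, 7, 13, 8, 9, 10, 5, 0, 11, 6, 4, 16, 15]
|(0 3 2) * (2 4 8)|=5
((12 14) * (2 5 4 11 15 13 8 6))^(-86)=(2 4 15 8)(5 11 13 6)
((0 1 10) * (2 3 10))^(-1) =((0 1 2 3 10))^(-1) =(0 10 3 2 1)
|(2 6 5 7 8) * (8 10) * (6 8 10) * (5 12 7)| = |(2 8)(6 12 7)| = 6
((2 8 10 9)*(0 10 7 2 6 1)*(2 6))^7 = ((0 10 9 2 8 7 6 1))^7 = (0 1 6 7 8 2 9 10)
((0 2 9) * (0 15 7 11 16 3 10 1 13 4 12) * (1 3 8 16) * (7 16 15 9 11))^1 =((0 2 11 1 13 4 12)(3 10)(8 15 16))^1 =(0 2 11 1 13 4 12)(3 10)(8 15 16)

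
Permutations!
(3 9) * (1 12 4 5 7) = (1 12 4 5 7)(3 9) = [0, 12, 2, 9, 5, 7, 6, 1, 8, 3, 10, 11, 4]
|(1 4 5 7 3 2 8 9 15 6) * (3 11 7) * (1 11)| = |(1 4 5 3 2 8 9 15 6 11 7)| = 11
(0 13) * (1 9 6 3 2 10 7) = (0 13)(1 9 6 3 2 10 7) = [13, 9, 10, 2, 4, 5, 3, 1, 8, 6, 7, 11, 12, 0]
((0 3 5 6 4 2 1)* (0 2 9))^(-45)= ((0 3 5 6 4 9)(1 2))^(-45)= (0 6)(1 2)(3 4)(5 9)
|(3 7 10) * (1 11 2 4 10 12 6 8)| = |(1 11 2 4 10 3 7 12 6 8)| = 10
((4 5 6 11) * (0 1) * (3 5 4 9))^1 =((0 1)(3 5 6 11 9))^1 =(0 1)(3 5 6 11 9)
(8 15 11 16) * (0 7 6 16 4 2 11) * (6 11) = [7, 1, 6, 3, 2, 5, 16, 11, 15, 9, 10, 4, 12, 13, 14, 0, 8] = (0 7 11 4 2 6 16 8 15)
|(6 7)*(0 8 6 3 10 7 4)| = 12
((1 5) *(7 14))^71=((1 5)(7 14))^71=(1 5)(7 14)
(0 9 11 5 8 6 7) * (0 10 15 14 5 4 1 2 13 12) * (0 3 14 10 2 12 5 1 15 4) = [9, 12, 13, 14, 15, 8, 7, 2, 6, 11, 4, 0, 3, 5, 1, 10] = (0 9 11)(1 12 3 14)(2 13 5 8 6 7)(4 15 10)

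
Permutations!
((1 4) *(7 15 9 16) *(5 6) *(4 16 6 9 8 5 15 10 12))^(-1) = ((1 16 7 10 12 4)(5 9 6 15 8))^(-1) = (1 4 12 10 7 16)(5 8 15 6 9)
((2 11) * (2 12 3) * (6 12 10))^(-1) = (2 3 12 6 10 11)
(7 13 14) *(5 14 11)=(5 14 7 13 11)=[0, 1, 2, 3, 4, 14, 6, 13, 8, 9, 10, 5, 12, 11, 7]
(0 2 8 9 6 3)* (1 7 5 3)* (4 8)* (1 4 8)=(0 2 8 9 6 4 1 7 5 3)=[2, 7, 8, 0, 1, 3, 4, 5, 9, 6]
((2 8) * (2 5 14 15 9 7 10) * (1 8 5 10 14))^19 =((1 8 10 2 5)(7 14 15 9))^19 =(1 5 2 10 8)(7 9 15 14)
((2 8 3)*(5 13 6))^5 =(2 3 8)(5 6 13)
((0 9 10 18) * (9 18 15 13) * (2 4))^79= ((0 18)(2 4)(9 10 15 13))^79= (0 18)(2 4)(9 13 15 10)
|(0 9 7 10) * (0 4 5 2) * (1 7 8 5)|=20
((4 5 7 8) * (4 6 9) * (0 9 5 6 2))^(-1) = ((0 9 4 6 5 7 8 2))^(-1) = (0 2 8 7 5 6 4 9)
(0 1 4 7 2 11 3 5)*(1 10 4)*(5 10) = (0 5)(2 11 3 10 4 7) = [5, 1, 11, 10, 7, 0, 6, 2, 8, 9, 4, 3]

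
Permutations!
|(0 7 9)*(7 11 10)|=|(0 11 10 7 9)|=5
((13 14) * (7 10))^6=(14)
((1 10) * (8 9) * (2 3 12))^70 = (2 3 12)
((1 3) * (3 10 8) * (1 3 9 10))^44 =(8 10 9)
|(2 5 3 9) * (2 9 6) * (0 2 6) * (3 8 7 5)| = |(9)(0 2 3)(5 8 7)| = 3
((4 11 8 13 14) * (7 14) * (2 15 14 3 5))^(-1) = (2 5 3 7 13 8 11 4 14 15)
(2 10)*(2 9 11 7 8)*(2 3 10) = [0, 1, 2, 10, 4, 5, 6, 8, 3, 11, 9, 7] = (3 10 9 11 7 8)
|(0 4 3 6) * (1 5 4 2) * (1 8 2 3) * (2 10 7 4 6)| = 10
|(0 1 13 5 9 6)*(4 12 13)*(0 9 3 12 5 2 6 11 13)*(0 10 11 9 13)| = 24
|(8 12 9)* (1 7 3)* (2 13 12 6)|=6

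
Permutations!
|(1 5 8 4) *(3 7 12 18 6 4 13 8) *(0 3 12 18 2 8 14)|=|(0 3 7 18 6 4 1 5 12 2 8 13 14)|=13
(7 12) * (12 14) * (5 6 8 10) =(5 6 8 10)(7 14 12) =[0, 1, 2, 3, 4, 6, 8, 14, 10, 9, 5, 11, 7, 13, 12]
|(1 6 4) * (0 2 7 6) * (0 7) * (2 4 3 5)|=8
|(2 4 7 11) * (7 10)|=|(2 4 10 7 11)|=5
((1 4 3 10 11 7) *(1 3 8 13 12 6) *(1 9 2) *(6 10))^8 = (1 3 12)(2 7 13)(4 6 10)(8 9 11)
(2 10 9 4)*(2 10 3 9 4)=(2 3 9)(4 10)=[0, 1, 3, 9, 10, 5, 6, 7, 8, 2, 4]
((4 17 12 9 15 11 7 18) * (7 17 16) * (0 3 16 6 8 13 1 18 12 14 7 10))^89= (0 3 16 10)(1 13 8 6 4 18)(7 17 15 12 14 11 9)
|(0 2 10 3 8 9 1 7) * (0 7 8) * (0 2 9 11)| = |(0 9 1 8 11)(2 10 3)| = 15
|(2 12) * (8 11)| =|(2 12)(8 11)| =2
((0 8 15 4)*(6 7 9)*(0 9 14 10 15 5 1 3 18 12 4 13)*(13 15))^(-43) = (0 13 10 14 7 6 9 4 12 18 3 1 5 8)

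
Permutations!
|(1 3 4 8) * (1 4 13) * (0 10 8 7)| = 15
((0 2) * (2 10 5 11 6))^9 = (0 11)(2 5)(6 10)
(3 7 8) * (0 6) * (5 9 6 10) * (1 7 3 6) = [10, 7, 2, 3, 4, 9, 0, 8, 6, 1, 5] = (0 10 5 9 1 7 8 6)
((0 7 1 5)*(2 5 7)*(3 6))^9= ((0 2 5)(1 7)(3 6))^9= (1 7)(3 6)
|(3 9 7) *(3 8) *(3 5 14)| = 6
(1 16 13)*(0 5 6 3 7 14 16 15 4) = [5, 15, 2, 7, 0, 6, 3, 14, 8, 9, 10, 11, 12, 1, 16, 4, 13] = (0 5 6 3 7 14 16 13 1 15 4)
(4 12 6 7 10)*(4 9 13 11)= (4 12 6 7 10 9 13 11)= [0, 1, 2, 3, 12, 5, 7, 10, 8, 13, 9, 4, 6, 11]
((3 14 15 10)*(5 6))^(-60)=((3 14 15 10)(5 6))^(-60)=(15)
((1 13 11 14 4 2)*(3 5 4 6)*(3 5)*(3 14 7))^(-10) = (14) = ((1 13 11 7 3 14 6 5 4 2))^(-10)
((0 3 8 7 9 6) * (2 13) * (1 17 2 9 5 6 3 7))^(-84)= (17)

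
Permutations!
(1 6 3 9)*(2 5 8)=(1 6 3 9)(2 5 8)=[0, 6, 5, 9, 4, 8, 3, 7, 2, 1]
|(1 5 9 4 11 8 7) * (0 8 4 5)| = |(0 8 7 1)(4 11)(5 9)| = 4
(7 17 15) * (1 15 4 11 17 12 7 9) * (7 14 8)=(1 15 9)(4 11 17)(7 12 14 8)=[0, 15, 2, 3, 11, 5, 6, 12, 7, 1, 10, 17, 14, 13, 8, 9, 16, 4]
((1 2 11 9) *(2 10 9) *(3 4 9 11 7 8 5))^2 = (1 11 7 5 4)(2 8 3 9 10)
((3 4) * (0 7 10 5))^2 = ((0 7 10 5)(3 4))^2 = (0 10)(5 7)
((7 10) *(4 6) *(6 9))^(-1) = ((4 9 6)(7 10))^(-1) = (4 6 9)(7 10)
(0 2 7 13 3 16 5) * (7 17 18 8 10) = (0 2 17 18 8 10 7 13 3 16 5) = [2, 1, 17, 16, 4, 0, 6, 13, 10, 9, 7, 11, 12, 3, 14, 15, 5, 18, 8]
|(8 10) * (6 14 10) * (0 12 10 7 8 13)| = |(0 12 10 13)(6 14 7 8)| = 4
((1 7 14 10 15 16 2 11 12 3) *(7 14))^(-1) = (1 3 12 11 2 16 15 10 14)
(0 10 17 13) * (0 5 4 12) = (0 10 17 13 5 4 12) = [10, 1, 2, 3, 12, 4, 6, 7, 8, 9, 17, 11, 0, 5, 14, 15, 16, 13]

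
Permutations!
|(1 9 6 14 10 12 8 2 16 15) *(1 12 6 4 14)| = |(1 9 4 14 10 6)(2 16 15 12 8)| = 30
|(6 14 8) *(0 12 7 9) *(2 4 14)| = |(0 12 7 9)(2 4 14 8 6)| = 20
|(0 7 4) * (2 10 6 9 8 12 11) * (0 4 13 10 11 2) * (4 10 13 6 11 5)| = |(13)(0 7 6 9 8 12 2 5 4 10 11)| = 11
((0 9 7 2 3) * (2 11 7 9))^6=(11)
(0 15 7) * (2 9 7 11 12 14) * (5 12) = (0 15 11 5 12 14 2 9 7) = [15, 1, 9, 3, 4, 12, 6, 0, 8, 7, 10, 5, 14, 13, 2, 11]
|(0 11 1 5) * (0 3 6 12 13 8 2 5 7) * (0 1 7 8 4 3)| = 35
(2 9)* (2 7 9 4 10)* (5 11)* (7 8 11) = (2 4 10)(5 7 9 8 11) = [0, 1, 4, 3, 10, 7, 6, 9, 11, 8, 2, 5]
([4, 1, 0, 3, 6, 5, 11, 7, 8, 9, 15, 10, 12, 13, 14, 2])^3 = (0 11 2 6 15 4 10)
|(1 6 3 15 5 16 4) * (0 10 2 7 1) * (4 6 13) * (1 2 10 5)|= 18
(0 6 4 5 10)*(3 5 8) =(0 6 4 8 3 5 10) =[6, 1, 2, 5, 8, 10, 4, 7, 3, 9, 0]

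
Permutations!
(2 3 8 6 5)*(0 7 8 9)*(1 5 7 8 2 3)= [8, 5, 1, 9, 4, 3, 7, 2, 6, 0]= (0 8 6 7 2 1 5 3 9)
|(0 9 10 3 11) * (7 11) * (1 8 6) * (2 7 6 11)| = 8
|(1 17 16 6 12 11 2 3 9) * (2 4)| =10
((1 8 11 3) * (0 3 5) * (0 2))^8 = ((0 3 1 8 11 5 2))^8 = (0 3 1 8 11 5 2)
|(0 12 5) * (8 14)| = 6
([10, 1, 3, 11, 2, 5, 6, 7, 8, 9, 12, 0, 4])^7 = [0, 1, 2, 3, 4, 5, 6, 7, 8, 9, 10, 11, 12]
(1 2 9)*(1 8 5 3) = [0, 2, 9, 1, 4, 3, 6, 7, 5, 8] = (1 2 9 8 5 3)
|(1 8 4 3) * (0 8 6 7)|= |(0 8 4 3 1 6 7)|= 7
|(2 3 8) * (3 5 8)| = |(2 5 8)| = 3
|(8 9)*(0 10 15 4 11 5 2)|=14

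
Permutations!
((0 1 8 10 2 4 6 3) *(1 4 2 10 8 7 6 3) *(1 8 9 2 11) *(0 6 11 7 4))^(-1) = ((1 4 3 6 8 9 2 7 11))^(-1) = (1 11 7 2 9 8 6 3 4)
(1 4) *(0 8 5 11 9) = (0 8 5 11 9)(1 4) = [8, 4, 2, 3, 1, 11, 6, 7, 5, 0, 10, 9]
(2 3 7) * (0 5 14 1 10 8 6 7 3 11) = [5, 10, 11, 3, 4, 14, 7, 2, 6, 9, 8, 0, 12, 13, 1] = (0 5 14 1 10 8 6 7 2 11)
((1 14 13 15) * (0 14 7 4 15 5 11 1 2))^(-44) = ((0 14 13 5 11 1 7 4 15 2))^(-44) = (0 7 13 15 11)(1 14 4 5 2)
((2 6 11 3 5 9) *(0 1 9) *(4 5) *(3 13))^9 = (0 5 4 3 13 11 6 2 9 1)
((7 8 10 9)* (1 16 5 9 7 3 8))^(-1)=(1 7 10 8 3 9 5 16)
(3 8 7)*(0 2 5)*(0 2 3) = (0 3 8 7)(2 5) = [3, 1, 5, 8, 4, 2, 6, 0, 7]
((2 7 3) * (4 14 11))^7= ((2 7 3)(4 14 11))^7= (2 7 3)(4 14 11)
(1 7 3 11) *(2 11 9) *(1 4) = (1 7 3 9 2 11 4) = [0, 7, 11, 9, 1, 5, 6, 3, 8, 2, 10, 4]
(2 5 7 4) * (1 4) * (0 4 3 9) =[4, 3, 5, 9, 2, 7, 6, 1, 8, 0] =(0 4 2 5 7 1 3 9)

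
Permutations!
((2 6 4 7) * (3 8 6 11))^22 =(2 11 3 8 6 4 7)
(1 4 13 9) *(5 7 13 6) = (1 4 6 5 7 13 9) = [0, 4, 2, 3, 6, 7, 5, 13, 8, 1, 10, 11, 12, 9]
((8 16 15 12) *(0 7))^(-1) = (0 7)(8 12 15 16)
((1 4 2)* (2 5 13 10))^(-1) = ((1 4 5 13 10 2))^(-1) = (1 2 10 13 5 4)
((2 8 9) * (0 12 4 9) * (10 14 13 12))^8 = (0 8 2 9 4 12 13 14 10)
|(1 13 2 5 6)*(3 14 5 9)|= |(1 13 2 9 3 14 5 6)|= 8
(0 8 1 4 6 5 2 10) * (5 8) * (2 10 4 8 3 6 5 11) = (0 11 2 4 5 10)(1 8)(3 6) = [11, 8, 4, 6, 5, 10, 3, 7, 1, 9, 0, 2]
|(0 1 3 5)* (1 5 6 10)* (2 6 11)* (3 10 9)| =10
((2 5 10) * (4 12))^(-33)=((2 5 10)(4 12))^(-33)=(4 12)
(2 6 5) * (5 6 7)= (2 7 5)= [0, 1, 7, 3, 4, 2, 6, 5]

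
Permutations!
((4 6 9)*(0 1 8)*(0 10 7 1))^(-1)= (1 7 10 8)(4 9 6)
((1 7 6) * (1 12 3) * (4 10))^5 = ((1 7 6 12 3)(4 10))^5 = (12)(4 10)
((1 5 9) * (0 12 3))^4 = ((0 12 3)(1 5 9))^4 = (0 12 3)(1 5 9)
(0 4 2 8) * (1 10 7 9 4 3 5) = [3, 10, 8, 5, 2, 1, 6, 9, 0, 4, 7] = (0 3 5 1 10 7 9 4 2 8)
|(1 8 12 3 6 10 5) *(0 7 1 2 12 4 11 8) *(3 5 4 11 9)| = 30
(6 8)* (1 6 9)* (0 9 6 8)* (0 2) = (0 9 1 8 6 2) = [9, 8, 0, 3, 4, 5, 2, 7, 6, 1]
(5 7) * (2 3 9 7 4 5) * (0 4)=(0 4 5)(2 3 9 7)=[4, 1, 3, 9, 5, 0, 6, 2, 8, 7]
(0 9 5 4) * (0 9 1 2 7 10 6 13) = (0 1 2 7 10 6 13)(4 9 5) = [1, 2, 7, 3, 9, 4, 13, 10, 8, 5, 6, 11, 12, 0]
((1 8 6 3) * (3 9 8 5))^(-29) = ((1 5 3)(6 9 8))^(-29) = (1 5 3)(6 9 8)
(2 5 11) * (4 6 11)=(2 5 4 6 11)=[0, 1, 5, 3, 6, 4, 11, 7, 8, 9, 10, 2]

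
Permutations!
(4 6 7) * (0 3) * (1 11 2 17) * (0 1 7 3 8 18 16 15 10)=[8, 11, 17, 1, 6, 5, 3, 4, 18, 9, 0, 2, 12, 13, 14, 10, 15, 7, 16]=(0 8 18 16 15 10)(1 11 2 17 7 4 6 3)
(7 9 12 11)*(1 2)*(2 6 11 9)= (1 6 11 7 2)(9 12)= [0, 6, 1, 3, 4, 5, 11, 2, 8, 12, 10, 7, 9]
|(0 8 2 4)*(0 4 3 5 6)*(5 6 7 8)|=|(0 5 7 8 2 3 6)|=7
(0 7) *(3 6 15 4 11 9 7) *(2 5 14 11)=(0 3 6 15 4 2 5 14 11 9 7)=[3, 1, 5, 6, 2, 14, 15, 0, 8, 7, 10, 9, 12, 13, 11, 4]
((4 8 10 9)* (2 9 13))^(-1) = ((2 9 4 8 10 13))^(-1) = (2 13 10 8 4 9)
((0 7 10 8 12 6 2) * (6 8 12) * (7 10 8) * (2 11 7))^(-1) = (0 2 12 10)(6 8 7 11)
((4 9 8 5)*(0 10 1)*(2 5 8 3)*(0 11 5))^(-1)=((0 10 1 11 5 4 9 3 2))^(-1)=(0 2 3 9 4 5 11 1 10)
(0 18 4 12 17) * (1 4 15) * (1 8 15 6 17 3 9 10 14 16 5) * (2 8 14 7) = (0 18 6 17)(1 4 12 3 9 10 7 2 8 15 14 16 5) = [18, 4, 8, 9, 12, 1, 17, 2, 15, 10, 7, 11, 3, 13, 16, 14, 5, 0, 6]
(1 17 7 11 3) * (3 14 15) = (1 17 7 11 14 15 3) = [0, 17, 2, 1, 4, 5, 6, 11, 8, 9, 10, 14, 12, 13, 15, 3, 16, 7]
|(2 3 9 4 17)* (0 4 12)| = |(0 4 17 2 3 9 12)| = 7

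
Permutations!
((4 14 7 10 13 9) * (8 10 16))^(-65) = ((4 14 7 16 8 10 13 9))^(-65) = (4 9 13 10 8 16 7 14)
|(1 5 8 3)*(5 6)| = |(1 6 5 8 3)| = 5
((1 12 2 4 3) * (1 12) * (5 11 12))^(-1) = (2 12 11 5 3 4)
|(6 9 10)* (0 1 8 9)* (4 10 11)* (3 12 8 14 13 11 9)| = 24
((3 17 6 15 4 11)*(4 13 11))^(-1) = ((3 17 6 15 13 11))^(-1) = (3 11 13 15 6 17)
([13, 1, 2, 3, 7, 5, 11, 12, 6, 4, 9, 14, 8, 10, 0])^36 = [9, 1, 2, 3, 8, 5, 0, 6, 14, 12, 7, 13, 11, 4, 10]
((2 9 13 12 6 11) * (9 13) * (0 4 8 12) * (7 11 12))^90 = (0 13 2 11 7 8 4)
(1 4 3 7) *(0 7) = (0 7 1 4 3) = [7, 4, 2, 0, 3, 5, 6, 1]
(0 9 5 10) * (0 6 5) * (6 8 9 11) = (0 11 6 5 10 8 9) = [11, 1, 2, 3, 4, 10, 5, 7, 9, 0, 8, 6]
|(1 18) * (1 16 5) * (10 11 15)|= 12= |(1 18 16 5)(10 11 15)|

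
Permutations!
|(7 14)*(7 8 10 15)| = |(7 14 8 10 15)| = 5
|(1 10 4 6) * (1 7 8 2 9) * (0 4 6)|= 14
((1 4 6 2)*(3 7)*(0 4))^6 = (7)(0 4 6 2 1)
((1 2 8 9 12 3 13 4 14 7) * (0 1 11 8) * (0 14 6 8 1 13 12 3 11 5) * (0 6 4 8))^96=(0 12 7 8 1 6 3 14 13 11 5 9 2)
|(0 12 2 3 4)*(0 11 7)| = |(0 12 2 3 4 11 7)| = 7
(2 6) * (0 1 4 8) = (0 1 4 8)(2 6) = [1, 4, 6, 3, 8, 5, 2, 7, 0]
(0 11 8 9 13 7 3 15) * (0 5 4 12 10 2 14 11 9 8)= (0 9 13 7 3 15 5 4 12 10 2 14 11)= [9, 1, 14, 15, 12, 4, 6, 3, 8, 13, 2, 0, 10, 7, 11, 5]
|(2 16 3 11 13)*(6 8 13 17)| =|(2 16 3 11 17 6 8 13)| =8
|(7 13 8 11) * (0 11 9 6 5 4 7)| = |(0 11)(4 7 13 8 9 6 5)| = 14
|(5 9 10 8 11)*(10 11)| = 6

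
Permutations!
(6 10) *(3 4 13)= (3 4 13)(6 10)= [0, 1, 2, 4, 13, 5, 10, 7, 8, 9, 6, 11, 12, 3]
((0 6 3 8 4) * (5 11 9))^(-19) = ((0 6 3 8 4)(5 11 9))^(-19) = (0 6 3 8 4)(5 9 11)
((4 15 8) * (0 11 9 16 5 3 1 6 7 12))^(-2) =((0 11 9 16 5 3 1 6 7 12)(4 15 8))^(-2) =(0 7 1 5 9)(3 16 11 12 6)(4 15 8)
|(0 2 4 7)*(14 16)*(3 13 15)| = 12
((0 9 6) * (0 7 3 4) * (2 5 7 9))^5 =(0 4 3 7 5 2)(6 9)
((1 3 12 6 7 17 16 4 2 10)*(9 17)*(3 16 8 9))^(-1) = (1 10 2 4 16)(3 7 6 12)(8 17 9)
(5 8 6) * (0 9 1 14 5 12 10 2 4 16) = [9, 14, 4, 3, 16, 8, 12, 7, 6, 1, 2, 11, 10, 13, 5, 15, 0] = (0 9 1 14 5 8 6 12 10 2 4 16)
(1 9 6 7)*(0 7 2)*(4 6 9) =[7, 4, 0, 3, 6, 5, 2, 1, 8, 9] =(9)(0 7 1 4 6 2)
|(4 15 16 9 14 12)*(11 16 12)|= |(4 15 12)(9 14 11 16)|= 12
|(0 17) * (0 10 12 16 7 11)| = 7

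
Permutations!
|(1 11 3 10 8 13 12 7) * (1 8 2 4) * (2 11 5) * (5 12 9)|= |(1 12 7 8 13 9 5 2 4)(3 10 11)|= 9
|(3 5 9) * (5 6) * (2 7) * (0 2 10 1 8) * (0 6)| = |(0 2 7 10 1 8 6 5 9 3)| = 10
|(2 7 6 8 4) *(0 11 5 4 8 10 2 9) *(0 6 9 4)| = |(0 11 5)(2 7 9 6 10)| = 15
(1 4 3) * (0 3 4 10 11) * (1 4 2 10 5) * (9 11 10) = (0 3 4 2 9 11)(1 5) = [3, 5, 9, 4, 2, 1, 6, 7, 8, 11, 10, 0]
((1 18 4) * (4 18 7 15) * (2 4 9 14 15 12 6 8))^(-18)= ((18)(1 7 12 6 8 2 4)(9 14 15))^(-18)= (18)(1 6 4 12 2 7 8)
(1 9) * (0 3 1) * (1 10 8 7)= (0 3 10 8 7 1 9)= [3, 9, 2, 10, 4, 5, 6, 1, 7, 0, 8]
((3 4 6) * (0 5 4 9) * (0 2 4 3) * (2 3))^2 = (9)(0 2 6 5 4)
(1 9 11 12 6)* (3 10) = (1 9 11 12 6)(3 10) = [0, 9, 2, 10, 4, 5, 1, 7, 8, 11, 3, 12, 6]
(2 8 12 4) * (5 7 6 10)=(2 8 12 4)(5 7 6 10)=[0, 1, 8, 3, 2, 7, 10, 6, 12, 9, 5, 11, 4]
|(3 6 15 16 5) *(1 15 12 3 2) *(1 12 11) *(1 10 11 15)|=|(2 12 3 6 15 16 5)(10 11)|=14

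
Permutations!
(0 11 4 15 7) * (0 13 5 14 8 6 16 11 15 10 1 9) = (0 15 7 13 5 14 8 6 16 11 4 10 1 9) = [15, 9, 2, 3, 10, 14, 16, 13, 6, 0, 1, 4, 12, 5, 8, 7, 11]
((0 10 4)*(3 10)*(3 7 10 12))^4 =((0 7 10 4)(3 12))^4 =(12)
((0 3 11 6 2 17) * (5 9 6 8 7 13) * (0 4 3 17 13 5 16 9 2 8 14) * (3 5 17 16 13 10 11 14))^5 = (0 7 10 16 17 11 9 4 3 6 5 14 8 2)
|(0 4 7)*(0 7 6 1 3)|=5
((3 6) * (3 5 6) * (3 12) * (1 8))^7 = ((1 8)(3 12)(5 6))^7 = (1 8)(3 12)(5 6)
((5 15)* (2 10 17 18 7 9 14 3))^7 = (2 3 14 9 7 18 17 10)(5 15)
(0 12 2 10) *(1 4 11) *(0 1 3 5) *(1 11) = (0 12 2 10 11 3 5)(1 4) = [12, 4, 10, 5, 1, 0, 6, 7, 8, 9, 11, 3, 2]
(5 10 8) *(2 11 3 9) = (2 11 3 9)(5 10 8) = [0, 1, 11, 9, 4, 10, 6, 7, 5, 2, 8, 3]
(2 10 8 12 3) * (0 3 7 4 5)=(0 3 2 10 8 12 7 4 5)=[3, 1, 10, 2, 5, 0, 6, 4, 12, 9, 8, 11, 7]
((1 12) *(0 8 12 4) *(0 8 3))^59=(0 3)(1 12 8 4)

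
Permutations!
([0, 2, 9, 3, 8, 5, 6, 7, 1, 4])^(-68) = (1 9 8 2 4)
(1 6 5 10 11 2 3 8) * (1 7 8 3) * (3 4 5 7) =(1 6 7 8 3 4 5 10 11 2) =[0, 6, 1, 4, 5, 10, 7, 8, 3, 9, 11, 2]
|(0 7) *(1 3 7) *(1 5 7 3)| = 3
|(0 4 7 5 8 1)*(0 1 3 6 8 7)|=6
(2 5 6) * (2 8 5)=(5 6 8)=[0, 1, 2, 3, 4, 6, 8, 7, 5]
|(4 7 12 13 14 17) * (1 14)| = |(1 14 17 4 7 12 13)| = 7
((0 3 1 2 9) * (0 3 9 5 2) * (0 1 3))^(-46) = ((0 9)(2 5))^(-46) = (9)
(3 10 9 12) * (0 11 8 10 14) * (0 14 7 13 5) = (14)(0 11 8 10 9 12 3 7 13 5) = [11, 1, 2, 7, 4, 0, 6, 13, 10, 12, 9, 8, 3, 5, 14]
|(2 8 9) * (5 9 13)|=|(2 8 13 5 9)|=5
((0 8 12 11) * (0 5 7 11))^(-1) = (0 12 8)(5 11 7)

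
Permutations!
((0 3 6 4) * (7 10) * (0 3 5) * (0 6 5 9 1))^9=(3 5 6 4)(7 10)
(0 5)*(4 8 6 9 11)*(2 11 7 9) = (0 5)(2 11 4 8 6)(7 9) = [5, 1, 11, 3, 8, 0, 2, 9, 6, 7, 10, 4]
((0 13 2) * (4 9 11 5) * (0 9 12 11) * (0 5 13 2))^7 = (0 13 11 12 4 5 9 2)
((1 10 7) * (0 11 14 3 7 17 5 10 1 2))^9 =(17)(0 3)(2 14)(7 11)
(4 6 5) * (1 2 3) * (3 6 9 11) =(1 2 6 5 4 9 11 3) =[0, 2, 6, 1, 9, 4, 5, 7, 8, 11, 10, 3]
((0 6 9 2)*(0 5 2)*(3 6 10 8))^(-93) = (0 3)(2 5)(6 10)(8 9)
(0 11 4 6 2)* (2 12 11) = (0 2)(4 6 12 11) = [2, 1, 0, 3, 6, 5, 12, 7, 8, 9, 10, 4, 11]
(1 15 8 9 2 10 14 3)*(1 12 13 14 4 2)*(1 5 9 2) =(1 15 8 2 10 4)(3 12 13 14)(5 9) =[0, 15, 10, 12, 1, 9, 6, 7, 2, 5, 4, 11, 13, 14, 3, 8]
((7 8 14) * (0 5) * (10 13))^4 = ((0 5)(7 8 14)(10 13))^4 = (7 8 14)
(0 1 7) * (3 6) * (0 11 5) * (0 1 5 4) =(0 5 1 7 11 4)(3 6) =[5, 7, 2, 6, 0, 1, 3, 11, 8, 9, 10, 4]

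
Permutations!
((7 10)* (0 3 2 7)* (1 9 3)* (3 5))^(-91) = ((0 1 9 5 3 2 7 10))^(-91) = (0 2 9 10 3 1 7 5)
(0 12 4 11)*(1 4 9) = (0 12 9 1 4 11) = [12, 4, 2, 3, 11, 5, 6, 7, 8, 1, 10, 0, 9]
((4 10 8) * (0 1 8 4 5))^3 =((0 1 8 5)(4 10))^3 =(0 5 8 1)(4 10)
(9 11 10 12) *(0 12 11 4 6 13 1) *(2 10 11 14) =[12, 0, 10, 3, 6, 5, 13, 7, 8, 4, 14, 11, 9, 1, 2] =(0 12 9 4 6 13 1)(2 10 14)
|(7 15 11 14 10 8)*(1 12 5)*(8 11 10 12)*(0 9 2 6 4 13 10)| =|(0 9 2 6 4 13 10 11 14 12 5 1 8 7 15)| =15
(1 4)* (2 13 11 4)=(1 2 13 11 4)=[0, 2, 13, 3, 1, 5, 6, 7, 8, 9, 10, 4, 12, 11]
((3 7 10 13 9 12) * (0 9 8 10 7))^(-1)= (0 3 12 9)(8 13 10)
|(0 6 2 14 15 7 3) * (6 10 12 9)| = |(0 10 12 9 6 2 14 15 7 3)| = 10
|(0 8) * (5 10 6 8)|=|(0 5 10 6 8)|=5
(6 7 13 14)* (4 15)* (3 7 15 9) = (3 7 13 14 6 15 4 9) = [0, 1, 2, 7, 9, 5, 15, 13, 8, 3, 10, 11, 12, 14, 6, 4]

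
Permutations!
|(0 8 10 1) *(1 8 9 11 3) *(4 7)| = |(0 9 11 3 1)(4 7)(8 10)| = 10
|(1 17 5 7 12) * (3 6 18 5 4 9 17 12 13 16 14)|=24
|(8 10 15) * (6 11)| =|(6 11)(8 10 15)| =6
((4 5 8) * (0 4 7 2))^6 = (8)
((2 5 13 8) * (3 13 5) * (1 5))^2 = (2 13)(3 8) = ((1 5)(2 3 13 8))^2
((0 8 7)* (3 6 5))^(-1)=(0 7 8)(3 5 6)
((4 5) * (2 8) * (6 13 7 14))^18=((2 8)(4 5)(6 13 7 14))^18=(6 7)(13 14)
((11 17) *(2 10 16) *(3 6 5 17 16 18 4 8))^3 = (2 4 6 11 10 8 5 16 18 3 17)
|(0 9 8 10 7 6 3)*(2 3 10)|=15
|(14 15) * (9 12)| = |(9 12)(14 15)| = 2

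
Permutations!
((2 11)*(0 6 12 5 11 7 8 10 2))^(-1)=(0 11 5 12 6)(2 10 8 7)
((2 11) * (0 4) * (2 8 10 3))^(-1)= (0 4)(2 3 10 8 11)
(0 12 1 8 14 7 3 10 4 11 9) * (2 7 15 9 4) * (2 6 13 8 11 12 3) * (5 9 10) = (0 3 5 9)(1 11 4 12)(2 7)(6 13 8 14 15 10) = [3, 11, 7, 5, 12, 9, 13, 2, 14, 0, 6, 4, 1, 8, 15, 10]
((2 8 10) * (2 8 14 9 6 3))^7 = ((2 14 9 6 3)(8 10))^7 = (2 9 3 14 6)(8 10)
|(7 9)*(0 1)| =|(0 1)(7 9)| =2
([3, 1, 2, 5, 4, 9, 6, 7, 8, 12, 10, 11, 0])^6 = (0 3 5 9 12)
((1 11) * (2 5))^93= ((1 11)(2 5))^93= (1 11)(2 5)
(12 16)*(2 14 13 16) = [0, 1, 14, 3, 4, 5, 6, 7, 8, 9, 10, 11, 2, 16, 13, 15, 12] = (2 14 13 16 12)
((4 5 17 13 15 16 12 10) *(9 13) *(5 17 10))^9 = (17)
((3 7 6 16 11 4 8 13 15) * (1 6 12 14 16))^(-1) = (1 6)(3 15 13 8 4 11 16 14 12 7)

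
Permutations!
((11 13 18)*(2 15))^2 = ((2 15)(11 13 18))^2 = (11 18 13)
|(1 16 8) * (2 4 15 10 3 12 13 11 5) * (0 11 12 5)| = 6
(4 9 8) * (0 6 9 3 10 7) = [6, 1, 2, 10, 3, 5, 9, 0, 4, 8, 7] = (0 6 9 8 4 3 10 7)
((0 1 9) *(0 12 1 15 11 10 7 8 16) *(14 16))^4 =(0 7)(1 9 12)(8 15)(10 16)(11 14)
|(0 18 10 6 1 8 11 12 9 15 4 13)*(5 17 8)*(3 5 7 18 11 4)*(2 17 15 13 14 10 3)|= |(0 11 12 9 13)(1 7 18 3 5 15 2 17 8 4 14 10 6)|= 65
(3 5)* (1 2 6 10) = (1 2 6 10)(3 5) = [0, 2, 6, 5, 4, 3, 10, 7, 8, 9, 1]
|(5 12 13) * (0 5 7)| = |(0 5 12 13 7)| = 5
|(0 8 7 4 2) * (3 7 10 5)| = 8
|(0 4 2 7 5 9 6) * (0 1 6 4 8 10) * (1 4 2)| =12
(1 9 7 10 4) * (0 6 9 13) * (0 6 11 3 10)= (0 11 3 10 4 1 13 6 9 7)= [11, 13, 2, 10, 1, 5, 9, 0, 8, 7, 4, 3, 12, 6]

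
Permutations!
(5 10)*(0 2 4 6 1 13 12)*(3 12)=(0 2 4 6 1 13 3 12)(5 10)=[2, 13, 4, 12, 6, 10, 1, 7, 8, 9, 5, 11, 0, 3]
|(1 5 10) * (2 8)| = |(1 5 10)(2 8)| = 6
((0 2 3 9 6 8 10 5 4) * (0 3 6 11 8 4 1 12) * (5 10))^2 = ((0 2 6 4 3 9 11 8 5 1 12))^2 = (0 6 3 11 5 12 2 4 9 8 1)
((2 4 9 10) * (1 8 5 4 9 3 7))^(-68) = (1 3 5)(2 9 10)(4 8 7)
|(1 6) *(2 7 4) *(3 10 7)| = 10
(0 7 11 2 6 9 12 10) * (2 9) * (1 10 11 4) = (0 7 4 1 10)(2 6)(9 12 11) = [7, 10, 6, 3, 1, 5, 2, 4, 8, 12, 0, 9, 11]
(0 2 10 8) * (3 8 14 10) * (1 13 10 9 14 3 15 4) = (0 2 15 4 1 13 10 3 8)(9 14) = [2, 13, 15, 8, 1, 5, 6, 7, 0, 14, 3, 11, 12, 10, 9, 4]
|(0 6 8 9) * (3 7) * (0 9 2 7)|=6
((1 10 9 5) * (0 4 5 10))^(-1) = (0 1 5 4)(9 10) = ((0 4 5 1)(9 10))^(-1)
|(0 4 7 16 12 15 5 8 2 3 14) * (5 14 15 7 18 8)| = |(0 4 18 8 2 3 15 14)(7 16 12)| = 24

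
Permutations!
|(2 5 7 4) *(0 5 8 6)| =7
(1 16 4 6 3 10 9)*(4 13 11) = (1 16 13 11 4 6 3 10 9) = [0, 16, 2, 10, 6, 5, 3, 7, 8, 1, 9, 4, 12, 11, 14, 15, 13]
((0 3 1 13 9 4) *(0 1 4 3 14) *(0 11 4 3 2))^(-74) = ((0 14 11 4 1 13 9 2))^(-74) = (0 9 1 11)(2 13 4 14)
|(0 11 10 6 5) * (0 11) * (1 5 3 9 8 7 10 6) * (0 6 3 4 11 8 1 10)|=10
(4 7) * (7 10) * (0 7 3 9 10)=(0 7 4)(3 9 10)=[7, 1, 2, 9, 0, 5, 6, 4, 8, 10, 3]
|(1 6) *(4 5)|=2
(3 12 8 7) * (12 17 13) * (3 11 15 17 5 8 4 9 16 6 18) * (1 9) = [0, 9, 2, 5, 1, 8, 18, 11, 7, 16, 10, 15, 4, 12, 14, 17, 6, 13, 3] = (1 9 16 6 18 3 5 8 7 11 15 17 13 12 4)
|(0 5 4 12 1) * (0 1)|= 4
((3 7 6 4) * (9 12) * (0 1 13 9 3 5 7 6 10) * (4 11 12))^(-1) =(0 10 7 5 4 9 13 1)(3 12 11 6)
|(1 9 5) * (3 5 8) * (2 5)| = 6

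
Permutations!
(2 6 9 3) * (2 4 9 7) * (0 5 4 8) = (0 5 4 9 3 8)(2 6 7) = [5, 1, 6, 8, 9, 4, 7, 2, 0, 3]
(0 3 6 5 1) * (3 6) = (0 6 5 1) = [6, 0, 2, 3, 4, 1, 5]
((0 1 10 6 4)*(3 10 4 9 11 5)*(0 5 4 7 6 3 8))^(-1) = (0 8 5 4 11 9 6 7 1)(3 10)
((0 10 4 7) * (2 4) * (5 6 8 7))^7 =((0 10 2 4 5 6 8 7))^7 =(0 7 8 6 5 4 2 10)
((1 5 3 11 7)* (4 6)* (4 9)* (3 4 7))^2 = (11)(1 4 9)(5 6 7)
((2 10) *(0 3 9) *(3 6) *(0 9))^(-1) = (0 3 6)(2 10)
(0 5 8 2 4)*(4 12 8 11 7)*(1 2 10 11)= (0 5 1 2 12 8 10 11 7 4)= [5, 2, 12, 3, 0, 1, 6, 4, 10, 9, 11, 7, 8]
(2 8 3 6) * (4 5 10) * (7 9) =[0, 1, 8, 6, 5, 10, 2, 9, 3, 7, 4] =(2 8 3 6)(4 5 10)(7 9)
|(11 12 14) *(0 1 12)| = |(0 1 12 14 11)| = 5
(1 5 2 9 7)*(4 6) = (1 5 2 9 7)(4 6) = [0, 5, 9, 3, 6, 2, 4, 1, 8, 7]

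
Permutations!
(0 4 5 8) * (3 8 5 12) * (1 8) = (0 4 12 3 1 8) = [4, 8, 2, 1, 12, 5, 6, 7, 0, 9, 10, 11, 3]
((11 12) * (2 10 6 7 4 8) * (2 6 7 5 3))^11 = (2 4 5 10 8 3 7 6)(11 12)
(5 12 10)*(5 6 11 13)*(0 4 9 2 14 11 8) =(0 4 9 2 14 11 13 5 12 10 6 8) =[4, 1, 14, 3, 9, 12, 8, 7, 0, 2, 6, 13, 10, 5, 11]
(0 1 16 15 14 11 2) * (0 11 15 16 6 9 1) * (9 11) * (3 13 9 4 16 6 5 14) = [0, 5, 4, 13, 16, 14, 11, 7, 8, 1, 10, 2, 12, 9, 15, 3, 6] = (1 5 14 15 3 13 9)(2 4 16 6 11)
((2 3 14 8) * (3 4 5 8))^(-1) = (2 8 5 4)(3 14)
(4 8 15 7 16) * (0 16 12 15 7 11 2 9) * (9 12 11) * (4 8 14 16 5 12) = (0 5 12 15 9)(2 4 14 16 8 7 11) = [5, 1, 4, 3, 14, 12, 6, 11, 7, 0, 10, 2, 15, 13, 16, 9, 8]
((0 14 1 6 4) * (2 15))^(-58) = ((0 14 1 6 4)(2 15))^(-58) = (15)(0 1 4 14 6)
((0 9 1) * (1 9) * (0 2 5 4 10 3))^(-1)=(0 3 10 4 5 2 1)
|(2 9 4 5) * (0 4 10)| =|(0 4 5 2 9 10)| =6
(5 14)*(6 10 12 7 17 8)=[0, 1, 2, 3, 4, 14, 10, 17, 6, 9, 12, 11, 7, 13, 5, 15, 16, 8]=(5 14)(6 10 12 7 17 8)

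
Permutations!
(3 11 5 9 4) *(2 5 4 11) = [0, 1, 5, 2, 3, 9, 6, 7, 8, 11, 10, 4] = (2 5 9 11 4 3)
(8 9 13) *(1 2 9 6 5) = [0, 2, 9, 3, 4, 1, 5, 7, 6, 13, 10, 11, 12, 8] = (1 2 9 13 8 6 5)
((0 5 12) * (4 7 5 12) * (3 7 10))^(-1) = (0 12)(3 10 4 5 7)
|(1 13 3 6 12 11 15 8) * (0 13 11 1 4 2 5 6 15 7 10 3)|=12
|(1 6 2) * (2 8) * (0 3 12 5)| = |(0 3 12 5)(1 6 8 2)| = 4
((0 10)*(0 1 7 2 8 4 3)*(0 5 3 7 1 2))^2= ((0 10 2 8 4 7)(3 5))^2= (0 2 4)(7 10 8)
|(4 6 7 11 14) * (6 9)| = 6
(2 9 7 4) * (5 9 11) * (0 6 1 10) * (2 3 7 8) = (0 6 1 10)(2 11 5 9 8)(3 7 4) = [6, 10, 11, 7, 3, 9, 1, 4, 2, 8, 0, 5]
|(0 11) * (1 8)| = 2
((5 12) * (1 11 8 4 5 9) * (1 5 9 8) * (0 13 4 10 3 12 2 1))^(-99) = ((0 13 4 9 5 2 1 11)(3 12 8 10))^(-99) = (0 2 4 11 5 13 1 9)(3 12 8 10)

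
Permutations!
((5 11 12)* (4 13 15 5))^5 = (4 12 11 5 15 13)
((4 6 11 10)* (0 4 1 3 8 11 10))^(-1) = (0 11 8 3 1 10 6 4)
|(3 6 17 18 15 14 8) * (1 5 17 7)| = 10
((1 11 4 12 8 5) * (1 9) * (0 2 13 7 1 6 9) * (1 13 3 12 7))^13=(0 2 3 12 8 5)(1 7 11 13 4)(6 9)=((0 2 3 12 8 5)(1 11 4 7 13)(6 9))^13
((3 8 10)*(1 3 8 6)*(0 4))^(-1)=(0 4)(1 6 3)(8 10)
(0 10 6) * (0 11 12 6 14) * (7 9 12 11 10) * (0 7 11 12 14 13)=(0 11 12 6 10 13)(7 9 14)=[11, 1, 2, 3, 4, 5, 10, 9, 8, 14, 13, 12, 6, 0, 7]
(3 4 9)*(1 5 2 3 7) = (1 5 2 3 4 9 7) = [0, 5, 3, 4, 9, 2, 6, 1, 8, 7]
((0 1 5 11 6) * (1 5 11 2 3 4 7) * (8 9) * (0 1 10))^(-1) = (0 10 7 4 3 2 5)(1 6 11)(8 9)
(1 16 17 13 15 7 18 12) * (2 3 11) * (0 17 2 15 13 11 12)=(0 17 11 15 7 18)(1 16 2 3 12)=[17, 16, 3, 12, 4, 5, 6, 18, 8, 9, 10, 15, 1, 13, 14, 7, 2, 11, 0]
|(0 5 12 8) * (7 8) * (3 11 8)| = |(0 5 12 7 3 11 8)| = 7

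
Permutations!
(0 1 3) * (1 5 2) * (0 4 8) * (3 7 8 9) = [5, 7, 1, 4, 9, 2, 6, 8, 0, 3] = (0 5 2 1 7 8)(3 4 9)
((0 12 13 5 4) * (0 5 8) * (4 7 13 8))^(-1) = ((0 12 8)(4 5 7 13))^(-1) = (0 8 12)(4 13 7 5)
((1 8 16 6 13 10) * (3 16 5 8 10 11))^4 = (3 11 13 6 16)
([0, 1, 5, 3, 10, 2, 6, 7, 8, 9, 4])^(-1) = [0, 1, 5, 3, 10, 2, 6, 7, 8, 9, 4]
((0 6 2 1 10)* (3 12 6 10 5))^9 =((0 10)(1 5 3 12 6 2))^9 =(0 10)(1 12)(2 3)(5 6)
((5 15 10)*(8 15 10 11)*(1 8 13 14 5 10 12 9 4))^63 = ((1 8 15 11 13 14 5 12 9 4))^63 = (1 11 5 4 15 14 9 8 13 12)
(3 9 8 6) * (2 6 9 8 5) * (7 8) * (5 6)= (2 5)(3 7 8 9 6)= [0, 1, 5, 7, 4, 2, 3, 8, 9, 6]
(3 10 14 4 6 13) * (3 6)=(3 10 14 4)(6 13)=[0, 1, 2, 10, 3, 5, 13, 7, 8, 9, 14, 11, 12, 6, 4]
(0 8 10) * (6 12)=(0 8 10)(6 12)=[8, 1, 2, 3, 4, 5, 12, 7, 10, 9, 0, 11, 6]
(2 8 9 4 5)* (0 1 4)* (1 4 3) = [4, 3, 8, 1, 5, 2, 6, 7, 9, 0] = (0 4 5 2 8 9)(1 3)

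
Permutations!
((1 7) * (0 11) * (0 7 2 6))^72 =((0 11 7 1 2 6))^72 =(11)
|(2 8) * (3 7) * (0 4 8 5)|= 10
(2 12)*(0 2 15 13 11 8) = (0 2 12 15 13 11 8) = [2, 1, 12, 3, 4, 5, 6, 7, 0, 9, 10, 8, 15, 11, 14, 13]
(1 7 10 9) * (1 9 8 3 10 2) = (1 7 2)(3 10 8) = [0, 7, 1, 10, 4, 5, 6, 2, 3, 9, 8]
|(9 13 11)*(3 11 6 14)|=|(3 11 9 13 6 14)|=6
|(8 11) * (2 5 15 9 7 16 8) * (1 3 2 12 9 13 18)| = 42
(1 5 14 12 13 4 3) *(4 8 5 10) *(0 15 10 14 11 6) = (0 15 10 4 3 1 14 12 13 8 5 11 6) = [15, 14, 2, 1, 3, 11, 0, 7, 5, 9, 4, 6, 13, 8, 12, 10]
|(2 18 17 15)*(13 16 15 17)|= 5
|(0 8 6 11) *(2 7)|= 4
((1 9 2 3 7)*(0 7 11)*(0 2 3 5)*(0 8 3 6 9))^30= ((0 7 1)(2 5 8 3 11)(6 9))^30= (11)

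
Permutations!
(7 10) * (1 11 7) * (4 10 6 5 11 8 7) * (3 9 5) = [0, 8, 2, 9, 10, 11, 3, 6, 7, 5, 1, 4] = (1 8 7 6 3 9 5 11 4 10)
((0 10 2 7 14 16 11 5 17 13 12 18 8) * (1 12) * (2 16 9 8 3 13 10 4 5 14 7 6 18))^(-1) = ((0 4 5 17 10 16 11 14 9 8)(1 12 2 6 18 3 13))^(-1) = (0 8 9 14 11 16 10 17 5 4)(1 13 3 18 6 2 12)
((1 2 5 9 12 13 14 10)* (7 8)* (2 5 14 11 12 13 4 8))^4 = (1 11 7)(2 5 12)(4 14 9)(8 10 13)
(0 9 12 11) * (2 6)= (0 9 12 11)(2 6)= [9, 1, 6, 3, 4, 5, 2, 7, 8, 12, 10, 0, 11]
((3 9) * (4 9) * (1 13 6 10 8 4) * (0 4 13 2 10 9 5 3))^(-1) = (0 9 6 13 8 10 2 1 3 5 4)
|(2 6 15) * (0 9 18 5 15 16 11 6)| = |(0 9 18 5 15 2)(6 16 11)| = 6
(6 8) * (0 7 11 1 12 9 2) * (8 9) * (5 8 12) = (12)(0 7 11 1 5 8 6 9 2) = [7, 5, 0, 3, 4, 8, 9, 11, 6, 2, 10, 1, 12]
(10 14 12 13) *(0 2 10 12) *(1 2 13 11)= (0 13 12 11 1 2 10 14)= [13, 2, 10, 3, 4, 5, 6, 7, 8, 9, 14, 1, 11, 12, 0]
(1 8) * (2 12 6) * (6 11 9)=(1 8)(2 12 11 9 6)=[0, 8, 12, 3, 4, 5, 2, 7, 1, 6, 10, 9, 11]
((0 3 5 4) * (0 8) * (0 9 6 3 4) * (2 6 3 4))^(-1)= ((0 2 6 4 8 9 3 5))^(-1)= (0 5 3 9 8 4 6 2)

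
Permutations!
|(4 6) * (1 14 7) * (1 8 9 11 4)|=|(1 14 7 8 9 11 4 6)|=8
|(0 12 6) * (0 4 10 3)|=6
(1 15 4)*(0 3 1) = (0 3 1 15 4) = [3, 15, 2, 1, 0, 5, 6, 7, 8, 9, 10, 11, 12, 13, 14, 4]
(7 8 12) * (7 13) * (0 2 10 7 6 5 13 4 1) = (0 2 10 7 8 12 4 1)(5 13 6) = [2, 0, 10, 3, 1, 13, 5, 8, 12, 9, 7, 11, 4, 6]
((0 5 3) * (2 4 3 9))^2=(0 9 4)(2 3 5)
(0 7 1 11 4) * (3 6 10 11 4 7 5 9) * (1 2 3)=[5, 4, 3, 6, 0, 9, 10, 2, 8, 1, 11, 7]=(0 5 9 1 4)(2 3 6 10 11 7)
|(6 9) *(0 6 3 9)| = 2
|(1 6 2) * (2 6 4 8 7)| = |(1 4 8 7 2)| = 5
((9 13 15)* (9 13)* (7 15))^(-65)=((7 15 13))^(-65)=(7 15 13)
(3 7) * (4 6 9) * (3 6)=(3 7 6 9 4)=[0, 1, 2, 7, 3, 5, 9, 6, 8, 4]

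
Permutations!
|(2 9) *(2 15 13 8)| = 5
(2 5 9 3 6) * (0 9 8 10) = [9, 1, 5, 6, 4, 8, 2, 7, 10, 3, 0] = (0 9 3 6 2 5 8 10)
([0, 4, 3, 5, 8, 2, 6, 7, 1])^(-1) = (1 8 4)(2 5 3)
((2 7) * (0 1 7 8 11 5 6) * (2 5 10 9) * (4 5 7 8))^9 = ((0 1 8 11 10 9 2 4 5 6))^9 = (0 6 5 4 2 9 10 11 8 1)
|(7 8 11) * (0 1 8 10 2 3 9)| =|(0 1 8 11 7 10 2 3 9)| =9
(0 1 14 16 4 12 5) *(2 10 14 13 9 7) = (0 1 13 9 7 2 10 14 16 4 12 5) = [1, 13, 10, 3, 12, 0, 6, 2, 8, 7, 14, 11, 5, 9, 16, 15, 4]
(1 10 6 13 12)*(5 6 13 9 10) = [0, 5, 2, 3, 4, 6, 9, 7, 8, 10, 13, 11, 1, 12] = (1 5 6 9 10 13 12)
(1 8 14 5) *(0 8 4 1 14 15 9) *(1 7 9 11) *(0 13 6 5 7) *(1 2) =(0 8 15 11 2 1 4)(5 14 7 9 13 6) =[8, 4, 1, 3, 0, 14, 5, 9, 15, 13, 10, 2, 12, 6, 7, 11]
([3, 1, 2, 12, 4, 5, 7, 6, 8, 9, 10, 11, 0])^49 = (0 3 12)(6 7)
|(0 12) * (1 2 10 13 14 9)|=6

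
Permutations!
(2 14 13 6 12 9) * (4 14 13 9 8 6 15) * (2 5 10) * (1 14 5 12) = (1 14 9 12 8 6)(2 13 15 4 5 10) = [0, 14, 13, 3, 5, 10, 1, 7, 6, 12, 2, 11, 8, 15, 9, 4]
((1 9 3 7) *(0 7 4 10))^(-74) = (0 9 10 1 4 7 3)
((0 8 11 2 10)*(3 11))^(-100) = (0 3 2)(8 11 10)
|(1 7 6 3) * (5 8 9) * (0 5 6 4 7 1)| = 6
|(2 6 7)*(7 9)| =4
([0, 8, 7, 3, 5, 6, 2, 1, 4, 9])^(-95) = [0, 5, 8, 3, 2, 7, 1, 4, 6, 9]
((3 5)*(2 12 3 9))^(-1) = ((2 12 3 5 9))^(-1) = (2 9 5 3 12)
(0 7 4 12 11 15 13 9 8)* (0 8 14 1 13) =(0 7 4 12 11 15)(1 13 9 14) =[7, 13, 2, 3, 12, 5, 6, 4, 8, 14, 10, 15, 11, 9, 1, 0]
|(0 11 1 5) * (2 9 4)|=|(0 11 1 5)(2 9 4)|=12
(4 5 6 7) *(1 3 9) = (1 3 9)(4 5 6 7) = [0, 3, 2, 9, 5, 6, 7, 4, 8, 1]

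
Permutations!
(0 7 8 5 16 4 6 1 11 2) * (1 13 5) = (0 7 8 1 11 2)(4 6 13 5 16) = [7, 11, 0, 3, 6, 16, 13, 8, 1, 9, 10, 2, 12, 5, 14, 15, 4]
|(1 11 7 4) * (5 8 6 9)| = |(1 11 7 4)(5 8 6 9)| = 4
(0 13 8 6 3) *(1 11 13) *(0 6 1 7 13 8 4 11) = [7, 0, 2, 6, 11, 5, 3, 13, 1, 9, 10, 8, 12, 4] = (0 7 13 4 11 8 1)(3 6)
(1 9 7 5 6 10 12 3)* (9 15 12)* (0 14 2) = [14, 15, 0, 1, 4, 6, 10, 5, 8, 7, 9, 11, 3, 13, 2, 12] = (0 14 2)(1 15 12 3)(5 6 10 9 7)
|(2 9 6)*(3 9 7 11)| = |(2 7 11 3 9 6)| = 6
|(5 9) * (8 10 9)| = |(5 8 10 9)| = 4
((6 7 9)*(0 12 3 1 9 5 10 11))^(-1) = (0 11 10 5 7 6 9 1 3 12)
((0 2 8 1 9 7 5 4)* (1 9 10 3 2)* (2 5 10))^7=(0 3 9 1 5 7 2 4 10 8)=((0 1 2 8 9 7 10 3 5 4))^7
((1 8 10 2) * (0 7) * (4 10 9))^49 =(0 7)(1 8 9 4 10 2) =((0 7)(1 8 9 4 10 2))^49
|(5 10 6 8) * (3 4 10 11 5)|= 10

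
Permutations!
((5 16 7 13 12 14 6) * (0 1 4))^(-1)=(0 4 1)(5 6 14 12 13 7 16)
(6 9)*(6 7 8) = (6 9 7 8) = [0, 1, 2, 3, 4, 5, 9, 8, 6, 7]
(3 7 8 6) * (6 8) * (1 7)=[0, 7, 2, 1, 4, 5, 3, 6, 8]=(8)(1 7 6 3)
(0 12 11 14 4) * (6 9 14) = (0 12 11 6 9 14 4) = [12, 1, 2, 3, 0, 5, 9, 7, 8, 14, 10, 6, 11, 13, 4]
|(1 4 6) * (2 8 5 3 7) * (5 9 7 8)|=6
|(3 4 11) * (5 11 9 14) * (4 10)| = |(3 10 4 9 14 5 11)| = 7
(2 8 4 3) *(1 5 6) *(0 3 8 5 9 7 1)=[3, 9, 5, 2, 8, 6, 0, 1, 4, 7]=(0 3 2 5 6)(1 9 7)(4 8)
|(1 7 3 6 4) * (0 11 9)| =|(0 11 9)(1 7 3 6 4)| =15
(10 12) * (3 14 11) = (3 14 11)(10 12) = [0, 1, 2, 14, 4, 5, 6, 7, 8, 9, 12, 3, 10, 13, 11]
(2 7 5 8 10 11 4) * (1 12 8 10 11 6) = (1 12 8 11 4 2 7 5 10 6) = [0, 12, 7, 3, 2, 10, 1, 5, 11, 9, 6, 4, 8]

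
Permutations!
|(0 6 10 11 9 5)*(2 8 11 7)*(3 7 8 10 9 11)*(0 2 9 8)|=9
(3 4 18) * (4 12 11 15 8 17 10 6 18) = (3 12 11 15 8 17 10 6 18) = [0, 1, 2, 12, 4, 5, 18, 7, 17, 9, 6, 15, 11, 13, 14, 8, 16, 10, 3]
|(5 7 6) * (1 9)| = 6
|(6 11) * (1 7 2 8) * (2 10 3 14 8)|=6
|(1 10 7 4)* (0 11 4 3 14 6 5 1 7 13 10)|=18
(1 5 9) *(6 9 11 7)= (1 5 11 7 6 9)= [0, 5, 2, 3, 4, 11, 9, 6, 8, 1, 10, 7]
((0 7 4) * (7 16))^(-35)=((0 16 7 4))^(-35)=(0 16 7 4)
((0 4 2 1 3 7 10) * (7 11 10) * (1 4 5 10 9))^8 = ((0 5 10)(1 3 11 9)(2 4))^8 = (11)(0 10 5)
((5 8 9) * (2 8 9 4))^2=((2 8 4)(5 9))^2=(9)(2 4 8)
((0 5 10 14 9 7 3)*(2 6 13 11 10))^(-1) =(0 3 7 9 14 10 11 13 6 2 5)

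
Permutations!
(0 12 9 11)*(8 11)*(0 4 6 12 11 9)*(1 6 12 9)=(0 11 4 12)(1 6 9 8)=[11, 6, 2, 3, 12, 5, 9, 7, 1, 8, 10, 4, 0]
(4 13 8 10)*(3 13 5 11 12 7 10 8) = (3 13)(4 5 11 12 7 10) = [0, 1, 2, 13, 5, 11, 6, 10, 8, 9, 4, 12, 7, 3]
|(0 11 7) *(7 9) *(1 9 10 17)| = 7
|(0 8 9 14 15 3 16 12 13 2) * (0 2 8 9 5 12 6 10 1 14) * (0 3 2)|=|(0 9 3 16 6 10 1 14 15 2)(5 12 13 8)|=20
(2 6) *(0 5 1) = (0 5 1)(2 6) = [5, 0, 6, 3, 4, 1, 2]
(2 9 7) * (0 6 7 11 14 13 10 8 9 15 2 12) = (0 6 7 12)(2 15)(8 9 11 14 13 10) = [6, 1, 15, 3, 4, 5, 7, 12, 9, 11, 8, 14, 0, 10, 13, 2]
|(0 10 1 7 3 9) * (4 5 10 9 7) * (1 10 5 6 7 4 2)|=4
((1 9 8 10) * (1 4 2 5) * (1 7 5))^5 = (1 2 4 10 8 9)(5 7)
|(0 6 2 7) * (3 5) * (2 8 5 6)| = |(0 2 7)(3 6 8 5)| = 12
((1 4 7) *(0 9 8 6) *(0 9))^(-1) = (1 7 4)(6 8 9)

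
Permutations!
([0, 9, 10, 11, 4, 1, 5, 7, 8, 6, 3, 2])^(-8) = (11)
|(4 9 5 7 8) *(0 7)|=6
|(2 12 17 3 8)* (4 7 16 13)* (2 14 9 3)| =|(2 12 17)(3 8 14 9)(4 7 16 13)| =12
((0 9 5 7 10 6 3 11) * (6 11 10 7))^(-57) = ((0 9 5 6 3 10 11))^(-57) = (0 11 10 3 6 5 9)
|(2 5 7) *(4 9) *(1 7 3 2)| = 6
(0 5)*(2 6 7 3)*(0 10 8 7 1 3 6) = (0 5 10 8 7 6 1 3 2) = [5, 3, 0, 2, 4, 10, 1, 6, 7, 9, 8]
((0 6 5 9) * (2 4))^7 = ((0 6 5 9)(2 4))^7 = (0 9 5 6)(2 4)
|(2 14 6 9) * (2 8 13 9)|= |(2 14 6)(8 13 9)|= 3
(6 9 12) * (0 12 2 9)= [12, 1, 9, 3, 4, 5, 0, 7, 8, 2, 10, 11, 6]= (0 12 6)(2 9)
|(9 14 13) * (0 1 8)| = 3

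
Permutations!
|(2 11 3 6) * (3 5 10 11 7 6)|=3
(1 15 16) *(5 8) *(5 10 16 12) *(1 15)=(5 8 10 16 15 12)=[0, 1, 2, 3, 4, 8, 6, 7, 10, 9, 16, 11, 5, 13, 14, 12, 15]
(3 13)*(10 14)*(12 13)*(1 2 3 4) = [0, 2, 3, 12, 1, 5, 6, 7, 8, 9, 14, 11, 13, 4, 10] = (1 2 3 12 13 4)(10 14)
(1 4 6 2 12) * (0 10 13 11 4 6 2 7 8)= (0 10 13 11 4 2 12 1 6 7 8)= [10, 6, 12, 3, 2, 5, 7, 8, 0, 9, 13, 4, 1, 11]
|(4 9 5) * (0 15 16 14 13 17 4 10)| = |(0 15 16 14 13 17 4 9 5 10)| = 10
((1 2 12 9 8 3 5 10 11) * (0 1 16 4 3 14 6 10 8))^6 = (0 1 2 12 9)(3 11 14)(4 10 8)(5 16 6)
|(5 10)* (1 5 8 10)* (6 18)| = |(1 5)(6 18)(8 10)| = 2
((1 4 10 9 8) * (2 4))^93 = (1 10)(2 9)(4 8)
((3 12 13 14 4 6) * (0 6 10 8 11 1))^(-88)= (14)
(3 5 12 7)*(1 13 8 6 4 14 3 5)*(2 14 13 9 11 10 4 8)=(1 9 11 10 4 13 2 14 3)(5 12 7)(6 8)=[0, 9, 14, 1, 13, 12, 8, 5, 6, 11, 4, 10, 7, 2, 3]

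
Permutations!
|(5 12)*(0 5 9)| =4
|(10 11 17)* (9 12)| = 6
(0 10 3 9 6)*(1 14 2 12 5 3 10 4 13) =(0 4 13 1 14 2 12 5 3 9 6) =[4, 14, 12, 9, 13, 3, 0, 7, 8, 6, 10, 11, 5, 1, 2]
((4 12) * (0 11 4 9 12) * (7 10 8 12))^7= (0 11 4)(7 8 9 10 12)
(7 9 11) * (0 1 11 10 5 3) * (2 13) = (0 1 11 7 9 10 5 3)(2 13) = [1, 11, 13, 0, 4, 3, 6, 9, 8, 10, 5, 7, 12, 2]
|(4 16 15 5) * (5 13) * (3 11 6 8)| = 20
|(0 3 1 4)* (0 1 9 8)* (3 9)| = |(0 9 8)(1 4)| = 6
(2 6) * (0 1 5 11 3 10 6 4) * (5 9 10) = (0 1 9 10 6 2 4)(3 5 11) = [1, 9, 4, 5, 0, 11, 2, 7, 8, 10, 6, 3]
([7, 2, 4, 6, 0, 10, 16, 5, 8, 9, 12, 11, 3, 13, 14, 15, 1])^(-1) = [4, 16, 1, 12, 2, 7, 3, 0, 8, 9, 5, 11, 10, 13, 14, 15, 6]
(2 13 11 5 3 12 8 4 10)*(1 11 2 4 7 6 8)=(1 11 5 3 12)(2 13)(4 10)(6 8 7)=[0, 11, 13, 12, 10, 3, 8, 6, 7, 9, 4, 5, 1, 2]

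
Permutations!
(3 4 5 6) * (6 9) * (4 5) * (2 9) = (2 9 6 3 5) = [0, 1, 9, 5, 4, 2, 3, 7, 8, 6]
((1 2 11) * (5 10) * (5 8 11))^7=(1 2 5 10 8 11)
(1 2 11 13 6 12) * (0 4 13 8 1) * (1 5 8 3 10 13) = (0 4 1 2 11 3 10 13 6 12)(5 8) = [4, 2, 11, 10, 1, 8, 12, 7, 5, 9, 13, 3, 0, 6]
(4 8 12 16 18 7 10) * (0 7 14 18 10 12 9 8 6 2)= (0 7 12 16 10 4 6 2)(8 9)(14 18)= [7, 1, 0, 3, 6, 5, 2, 12, 9, 8, 4, 11, 16, 13, 18, 15, 10, 17, 14]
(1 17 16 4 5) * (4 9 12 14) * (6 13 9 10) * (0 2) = [2, 17, 0, 3, 5, 1, 13, 7, 8, 12, 6, 11, 14, 9, 4, 15, 10, 16] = (0 2)(1 17 16 10 6 13 9 12 14 4 5)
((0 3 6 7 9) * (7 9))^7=(0 9 6 3)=((0 3 6 9))^7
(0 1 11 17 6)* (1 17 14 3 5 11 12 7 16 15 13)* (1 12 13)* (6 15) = (0 17 15 1 13 12 7 16 6)(3 5 11 14) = [17, 13, 2, 5, 4, 11, 0, 16, 8, 9, 10, 14, 7, 12, 3, 1, 6, 15]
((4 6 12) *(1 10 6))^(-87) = (1 12 10 4 6)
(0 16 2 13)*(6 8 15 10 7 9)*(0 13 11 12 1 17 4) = [16, 17, 11, 3, 0, 5, 8, 9, 15, 6, 7, 12, 1, 13, 14, 10, 2, 4] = (0 16 2 11 12 1 17 4)(6 8 15 10 7 9)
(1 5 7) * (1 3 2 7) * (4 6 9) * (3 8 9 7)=(1 5)(2 3)(4 6 7 8 9)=[0, 5, 3, 2, 6, 1, 7, 8, 9, 4]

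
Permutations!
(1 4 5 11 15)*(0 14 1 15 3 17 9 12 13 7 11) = (0 14 1 4 5)(3 17 9 12 13 7 11) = [14, 4, 2, 17, 5, 0, 6, 11, 8, 12, 10, 3, 13, 7, 1, 15, 16, 9]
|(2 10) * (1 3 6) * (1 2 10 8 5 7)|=7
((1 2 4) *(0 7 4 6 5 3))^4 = ((0 7 4 1 2 6 5 3))^4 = (0 2)(1 3)(4 5)(6 7)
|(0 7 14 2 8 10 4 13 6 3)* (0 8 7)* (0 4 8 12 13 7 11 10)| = 8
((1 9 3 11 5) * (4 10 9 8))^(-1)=((1 8 4 10 9 3 11 5))^(-1)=(1 5 11 3 9 10 4 8)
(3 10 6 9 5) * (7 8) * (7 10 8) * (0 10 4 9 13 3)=[10, 1, 2, 8, 9, 0, 13, 7, 4, 5, 6, 11, 12, 3]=(0 10 6 13 3 8 4 9 5)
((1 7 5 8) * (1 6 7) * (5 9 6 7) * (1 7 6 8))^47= ((1 7 9 8 6 5))^47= (1 5 6 8 9 7)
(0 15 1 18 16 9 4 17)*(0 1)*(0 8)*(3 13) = [15, 18, 2, 13, 17, 5, 6, 7, 0, 4, 10, 11, 12, 3, 14, 8, 9, 1, 16] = (0 15 8)(1 18 16 9 4 17)(3 13)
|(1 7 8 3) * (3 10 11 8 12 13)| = |(1 7 12 13 3)(8 10 11)| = 15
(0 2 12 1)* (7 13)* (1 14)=[2, 0, 12, 3, 4, 5, 6, 13, 8, 9, 10, 11, 14, 7, 1]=(0 2 12 14 1)(7 13)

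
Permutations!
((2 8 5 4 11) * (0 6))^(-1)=(0 6)(2 11 4 5 8)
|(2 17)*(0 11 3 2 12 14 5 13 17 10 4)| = 30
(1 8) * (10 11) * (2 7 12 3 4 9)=(1 8)(2 7 12 3 4 9)(10 11)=[0, 8, 7, 4, 9, 5, 6, 12, 1, 2, 11, 10, 3]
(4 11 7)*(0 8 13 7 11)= (0 8 13 7 4)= [8, 1, 2, 3, 0, 5, 6, 4, 13, 9, 10, 11, 12, 7]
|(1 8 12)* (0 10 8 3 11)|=|(0 10 8 12 1 3 11)|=7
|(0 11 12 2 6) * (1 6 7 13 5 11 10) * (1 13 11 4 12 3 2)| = |(0 10 13 5 4 12 1 6)(2 7 11 3)| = 8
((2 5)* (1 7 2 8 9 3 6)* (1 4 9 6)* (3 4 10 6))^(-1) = ((1 7 2 5 8 3)(4 9)(6 10))^(-1) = (1 3 8 5 2 7)(4 9)(6 10)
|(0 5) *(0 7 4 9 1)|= |(0 5 7 4 9 1)|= 6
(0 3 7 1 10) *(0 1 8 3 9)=(0 9)(1 10)(3 7 8)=[9, 10, 2, 7, 4, 5, 6, 8, 3, 0, 1]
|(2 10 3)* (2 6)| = |(2 10 3 6)| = 4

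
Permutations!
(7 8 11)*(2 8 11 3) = (2 8 3)(7 11) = [0, 1, 8, 2, 4, 5, 6, 11, 3, 9, 10, 7]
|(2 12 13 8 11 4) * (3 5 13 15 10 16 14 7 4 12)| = |(2 3 5 13 8 11 12 15 10 16 14 7 4)| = 13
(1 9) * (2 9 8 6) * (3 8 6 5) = [0, 6, 9, 8, 4, 3, 2, 7, 5, 1] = (1 6 2 9)(3 8 5)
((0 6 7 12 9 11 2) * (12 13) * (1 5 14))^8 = (1 14 5)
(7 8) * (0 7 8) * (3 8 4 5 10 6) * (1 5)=(0 7)(1 5 10 6 3 8 4)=[7, 5, 2, 8, 1, 10, 3, 0, 4, 9, 6]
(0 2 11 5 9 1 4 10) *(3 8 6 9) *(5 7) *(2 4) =[4, 2, 11, 8, 10, 3, 9, 5, 6, 1, 0, 7] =(0 4 10)(1 2 11 7 5 3 8 6 9)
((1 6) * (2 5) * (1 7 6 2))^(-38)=((1 2 5)(6 7))^(-38)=(7)(1 2 5)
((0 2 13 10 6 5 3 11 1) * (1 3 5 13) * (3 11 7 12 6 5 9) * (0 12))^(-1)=((0 2 1 12 6 13 10 5 9 3 7))^(-1)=(0 7 3 9 5 10 13 6 12 1 2)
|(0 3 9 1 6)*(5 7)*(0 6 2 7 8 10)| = 9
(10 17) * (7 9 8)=[0, 1, 2, 3, 4, 5, 6, 9, 7, 8, 17, 11, 12, 13, 14, 15, 16, 10]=(7 9 8)(10 17)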